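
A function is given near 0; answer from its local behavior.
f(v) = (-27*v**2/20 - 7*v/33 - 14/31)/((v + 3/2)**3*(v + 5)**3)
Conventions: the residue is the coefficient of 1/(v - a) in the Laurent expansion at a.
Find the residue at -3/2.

The residue is -4138966/28655935.

At the order-3 pole -3/2 set g(v) = (v - (-3/2))^3*f(v) = (-27*v**2/20 - 7*v/33 - 14/31)/(v + 5)**3.
Order-3 pole: residue = g''(a)/2; g''(-3/2) = -8277932/28655935, so the residue is -4138966/28655935.


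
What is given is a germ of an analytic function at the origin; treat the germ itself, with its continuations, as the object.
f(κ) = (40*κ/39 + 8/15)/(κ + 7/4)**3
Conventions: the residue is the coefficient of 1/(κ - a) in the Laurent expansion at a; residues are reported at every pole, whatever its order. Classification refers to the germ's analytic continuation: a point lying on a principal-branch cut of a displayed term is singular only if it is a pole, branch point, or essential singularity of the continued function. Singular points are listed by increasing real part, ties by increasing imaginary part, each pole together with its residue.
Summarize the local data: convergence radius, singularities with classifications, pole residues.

Radius of convergence at 0: 7/4.
At -7/4: a pole of order 3; residue 0.

Denominator factor (κ + 7/4)^3: pole of order 3 at -7/4, modulus 7/4.
The radius of convergence is the smallest modulus among the singular points: 7/4.
At the order-3 pole -7/4 set g(κ) = (κ - (-7/4))^3*f(κ) = 40*κ/39 + 8/15.
Order-3 pole: residue = g''(a)/2; g''(-7/4) = 0, so the residue is 0.


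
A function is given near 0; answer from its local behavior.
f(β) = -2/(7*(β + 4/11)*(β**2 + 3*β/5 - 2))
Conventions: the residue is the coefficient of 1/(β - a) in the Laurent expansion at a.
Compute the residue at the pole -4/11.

The residue is 605/4417.

At the order-1 pole -4/11 set g(β) = (β - (-4/11))*f(β) = -2/(7*(β**2 + 3*β/5 - 2)).
Simple pole: residue = g(a) at a = -4/11, which is 605/4417.


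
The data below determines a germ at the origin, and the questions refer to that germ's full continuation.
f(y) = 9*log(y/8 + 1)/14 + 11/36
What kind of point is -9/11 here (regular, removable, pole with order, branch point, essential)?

There is no denominator, hence no pole anywhere.
Branch term log(1 - y/(-8)): argument at -9/11 is 79/88, nonzero, so -9/11 is not its branch point (a point on a principal cut is still regular for the continued germ).
So the germ continues analytically to -9/11.

The point is a regular point.


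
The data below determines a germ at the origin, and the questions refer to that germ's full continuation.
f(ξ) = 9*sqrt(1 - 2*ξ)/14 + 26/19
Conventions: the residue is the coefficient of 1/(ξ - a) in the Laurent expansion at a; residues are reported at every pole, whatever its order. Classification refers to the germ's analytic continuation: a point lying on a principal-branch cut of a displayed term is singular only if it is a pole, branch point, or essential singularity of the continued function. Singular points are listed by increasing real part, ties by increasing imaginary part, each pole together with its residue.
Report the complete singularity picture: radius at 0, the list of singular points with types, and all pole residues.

Branch term (9/14)*sqrt(1 - ξ/(1/2)): its argument vanishes at ξ = 1/2, a square-root branch point, modulus 1/2.
The radius of convergence is the smallest modulus among the singular points: 1/2.

Radius of convergence at 0: 1/2.
At 1/2: an algebraic (square-root) branch point.


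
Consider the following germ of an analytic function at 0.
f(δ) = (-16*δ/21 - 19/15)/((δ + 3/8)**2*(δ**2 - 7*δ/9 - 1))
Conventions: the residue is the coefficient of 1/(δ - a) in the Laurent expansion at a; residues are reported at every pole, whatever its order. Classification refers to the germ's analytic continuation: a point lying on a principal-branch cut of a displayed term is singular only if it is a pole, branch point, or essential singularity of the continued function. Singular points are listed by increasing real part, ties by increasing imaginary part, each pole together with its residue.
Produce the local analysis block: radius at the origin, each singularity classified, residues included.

Denominator factor (δ**2 - 7*δ/9 - 1): discriminant 373/81, real irrational roots 7/18 + (1/18)*sqrt(373) and 7/18 - (1/18)*sqrt(373); poles of order 1, moduli 7/18 + (1/18)*sqrt(373) and -7/18 + (1/18)*sqrt(373).
Denominator factor (δ + 3/8)^2: pole of order 2 at -3/8, modulus 3/8.
The radius of convergence is the smallest modulus among the singular points: 3/8.
The factor δ**2 - 7*δ/9 - 1 splits as (δ - a)(δ - a') with a = 7/18 - (1/18)*sqrt(373), a' = 7/18 + (1/18)*sqrt(373). At the order-1 pole a set g(δ) = (δ - a)*f(δ) = [(-16*δ/21 - 19/15)/(δ + 3/8)**2] / (δ - a').
Simple pole: residue = g(a) at a = 7/18 - (1/18)*sqrt(373), which is 412672/249501 + (47771456/465319365)*sqrt(373).
At the order-2 pole -3/8 set g(δ) = (δ - (-3/8))^2*f(δ) = (-16*δ/21 - 19/15)/(δ**2 - 7*δ/9 - 1).
Order-2 pole: residue = g'(a); g'(-3/8) = -825344/249501, so the residue is -825344/249501.
The factor δ**2 - 7*δ/9 - 1 splits as (δ - a)(δ - a') with a = 7/18 + (1/18)*sqrt(373), a' = 7/18 - (1/18)*sqrt(373). At the order-1 pole a set g(δ) = (δ - a)*f(δ) = [(-16*δ/21 - 19/15)/(δ + 3/8)**2] / (δ - a').
Simple pole: residue = g(a) at a = 7/18 + (1/18)*sqrt(373), which is 412672/249501 - (47771456/465319365)*sqrt(373).
List the singular points by increasing real part (a conjugate pair: the negative imaginary part first).

Radius of convergence at 0: 3/8.
At 7/18 - (1/18)*sqrt(373): a pole of order 1; residue 412672/249501 + (47771456/465319365)*sqrt(373).
At -3/8: a pole of order 2; residue -825344/249501.
At 7/18 + (1/18)*sqrt(373): a pole of order 1; residue 412672/249501 - (47771456/465319365)*sqrt(373).


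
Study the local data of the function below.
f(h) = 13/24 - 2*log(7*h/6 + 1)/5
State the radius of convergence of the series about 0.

The radius of convergence is 6/7.

Branch term (-2/5)*log(1 - h/(-6/7)): its argument vanishes at h = -6/7, a logarithmic branch point, modulus 6/7.
The radius of convergence is the smallest modulus among the singular points: 6/7.


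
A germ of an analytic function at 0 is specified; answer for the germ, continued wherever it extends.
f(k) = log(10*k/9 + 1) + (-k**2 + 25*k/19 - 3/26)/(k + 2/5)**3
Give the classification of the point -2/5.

The denominator factor k + 2/5 vanishes at -2/5 and appears to the power 3; the numerator there equals -9901/12350, nonzero, and no other factor vanishes.
The branch terms are analytic at this point.
Hence a pole whose order is the multiplicity, 3.

The point is a pole of order 3.


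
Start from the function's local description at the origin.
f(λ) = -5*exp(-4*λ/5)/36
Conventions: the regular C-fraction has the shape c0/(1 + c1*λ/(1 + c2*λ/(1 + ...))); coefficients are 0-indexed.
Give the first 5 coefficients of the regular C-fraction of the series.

Taylor coefficients (expand at 0): a_0 = -5/36, a_1 = 1/9, a_2 = -2/45, a_3 = 8/675, a_4 = -8/3375.
c0 = a_0 = -5/36. Peel one level at a time: if S = 1 + c*λ/S' with S'(0) = 1, then c is the λ-coefficient of S and S' = c*λ/(S - 1).
S_1 = c0/f = 1 + (4/5)*λ + (8/25)*λ^2 + ...; c1 = 4/5.
S_2 = c1*λ/(S_1 - 1) = 1 + (-2/5)*λ + (4/75)*λ^2 + ...; c2 = -2/5.
S_3 = c2*λ/(S_2 - 1) = 1 + (2/15)*λ + (4/225)*λ^2 + ...; c3 = 2/15.
S_4 = c3*λ/(S_3 - 1) = 1 + (-2/15)*λ + ...; c4 = -2/15.

The regular C-fraction coefficients are [-5/36, 4/5, -2/5, 2/15, -2/15].


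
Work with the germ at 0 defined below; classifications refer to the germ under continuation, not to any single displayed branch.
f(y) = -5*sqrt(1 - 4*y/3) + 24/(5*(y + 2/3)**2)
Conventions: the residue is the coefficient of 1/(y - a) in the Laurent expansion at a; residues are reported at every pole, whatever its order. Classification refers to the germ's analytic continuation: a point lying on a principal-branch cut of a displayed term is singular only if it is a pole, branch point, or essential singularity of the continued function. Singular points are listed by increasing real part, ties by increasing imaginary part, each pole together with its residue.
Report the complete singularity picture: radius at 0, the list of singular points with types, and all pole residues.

Radius of convergence at 0: 2/3.
At -2/3: a pole of order 2; residue 0.
At 3/4: an algebraic (square-root) branch point.

Denominator factor (y + 2/3)^2: pole of order 2 at -2/3, modulus 2/3.
Branch term (-5)*sqrt(1 - y/(3/4)): its argument vanishes at y = 3/4, a square-root branch point, modulus 3/4.
The radius of convergence is the smallest modulus among the singular points: 2/3.
The branch term is analytic at -2/3 and contributes nothing to the residue; only the rational part matters.
At the order-2 pole -2/3 set g(y) = (y - (-2/3))^2*(rational part) = 24/5.
Order-2 pole: residue = g'(a); g'(-2/3) = 0, so the residue is 0.
List the singular points by increasing real part (a conjugate pair: the negative imaginary part first).


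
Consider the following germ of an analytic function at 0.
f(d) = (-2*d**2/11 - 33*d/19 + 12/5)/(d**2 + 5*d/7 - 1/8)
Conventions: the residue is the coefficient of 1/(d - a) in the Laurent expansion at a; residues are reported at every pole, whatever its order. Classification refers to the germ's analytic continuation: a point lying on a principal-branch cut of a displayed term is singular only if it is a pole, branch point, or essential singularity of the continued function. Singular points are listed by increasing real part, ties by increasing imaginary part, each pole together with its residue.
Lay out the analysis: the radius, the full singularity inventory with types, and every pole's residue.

Denominator factor (d**2 + 5*d/7 - 1/8): discriminant 99/98, real irrational roots -5/14 + (3/28)*sqrt(22) and -5/14 - (3/28)*sqrt(22); poles of order 1, moduli -5/14 + (3/28)*sqrt(22) and 5/14 + (3/28)*sqrt(22).
The radius of convergence is the smallest modulus among the singular points: -5/14 + (3/28)*sqrt(22).
The factor d**2 + 5*d/7 - 1/8 splits as (d - a)(d - a') with a = -5/14 - (3/28)*sqrt(22), a' = -5/14 + (3/28)*sqrt(22). At the order-1 pole a set g(d) = (d - a)*f(d) = [-2*d**2/11 - 33*d/19 + 12/5] / (d - a').
Simple pole: residue = g(a) at a = -5/14 - (3/28)*sqrt(22), which is -2351/2926 - (604463/965580)*sqrt(22).
The factor d**2 + 5*d/7 - 1/8 splits as (d - a)(d - a') with a = -5/14 + (3/28)*sqrt(22), a' = -5/14 - (3/28)*sqrt(22). At the order-1 pole a set g(d) = (d - a)*f(d) = [-2*d**2/11 - 33*d/19 + 12/5] / (d - a').
Simple pole: residue = g(a) at a = -5/14 + (3/28)*sqrt(22), which is -2351/2926 + (604463/965580)*sqrt(22).
List the singular points by increasing real part (a conjugate pair: the negative imaginary part first).

Radius of convergence at 0: -5/14 + (3/28)*sqrt(22).
At -5/14 - (3/28)*sqrt(22): a pole of order 1; residue -2351/2926 - (604463/965580)*sqrt(22).
At -5/14 + (3/28)*sqrt(22): a pole of order 1; residue -2351/2926 + (604463/965580)*sqrt(22).


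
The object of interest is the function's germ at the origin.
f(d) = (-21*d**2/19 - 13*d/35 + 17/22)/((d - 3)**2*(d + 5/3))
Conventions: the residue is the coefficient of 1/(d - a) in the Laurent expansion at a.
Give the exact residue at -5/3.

The residue is -44199/573496.

At the order-1 pole -5/3 set g(d) = (d - (-5/3))*f(d) = (-21*d**2/19 - 13*d/35 + 17/22)/(d - 3)**2.
Simple pole: residue = g(a) at a = -5/3, which is -44199/573496.


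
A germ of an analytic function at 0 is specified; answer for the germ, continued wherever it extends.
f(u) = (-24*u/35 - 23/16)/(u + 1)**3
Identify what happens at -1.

The denominator factor u + 1 vanishes at -1 and appears to the power 3; the numerator there equals -421/560, nonzero, and no other factor vanishes.
Hence a pole whose order is the multiplicity, 3.

The point is a pole of order 3.


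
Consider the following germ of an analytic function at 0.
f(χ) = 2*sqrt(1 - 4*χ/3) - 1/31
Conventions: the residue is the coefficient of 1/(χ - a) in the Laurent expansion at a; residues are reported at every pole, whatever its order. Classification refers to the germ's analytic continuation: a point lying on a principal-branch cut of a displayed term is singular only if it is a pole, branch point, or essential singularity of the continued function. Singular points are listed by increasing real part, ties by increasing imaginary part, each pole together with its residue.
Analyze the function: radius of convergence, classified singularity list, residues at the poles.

Branch term (2)*sqrt(1 - χ/(3/4)): its argument vanishes at χ = 3/4, a square-root branch point, modulus 3/4.
The radius of convergence is the smallest modulus among the singular points: 3/4.

Radius of convergence at 0: 3/4.
At 3/4: an algebraic (square-root) branch point.


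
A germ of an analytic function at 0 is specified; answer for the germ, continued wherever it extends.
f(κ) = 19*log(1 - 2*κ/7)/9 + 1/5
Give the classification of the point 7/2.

The term (19/9)*log(1 - κ/(7/2)) has argument 1 - 7/2/(7/2) = 0 at 7/2: a logarithmic (infinitely-sheeted) branch point; the remaining terms are analytic or single-valued there.

The point is a logarithmic branch point.


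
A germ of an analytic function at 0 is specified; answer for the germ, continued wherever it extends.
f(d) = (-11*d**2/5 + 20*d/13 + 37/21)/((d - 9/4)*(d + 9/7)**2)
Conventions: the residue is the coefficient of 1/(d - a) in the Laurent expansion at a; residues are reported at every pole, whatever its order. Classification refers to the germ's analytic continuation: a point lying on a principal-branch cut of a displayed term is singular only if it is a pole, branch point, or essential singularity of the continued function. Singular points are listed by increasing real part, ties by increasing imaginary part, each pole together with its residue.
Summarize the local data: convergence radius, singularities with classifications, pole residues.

Radius of convergence at 0: 9/7.
At -9/7: a pole of order 2; residue -3300488/1911195.
At 9/4: a pole of order 1; residue -904141/1911195.

Denominator factor (d - 9/4): pole of order 1 at 9/4, modulus 9/4.
Denominator factor (d + 9/7)^2: pole of order 2 at -9/7, modulus 9/7.
The radius of convergence is the smallest modulus among the singular points: 9/7.
At the order-2 pole -9/7 set g(d) = (d - (-9/7))^2*f(d) = (-11*d**2/5 + 20*d/13 + 37/21)/(d - 9/4).
Order-2 pole: residue = g'(a); g'(-9/7) = -3300488/1911195, so the residue is -3300488/1911195.
At the order-1 pole 9/4 set g(d) = (d - (9/4))*f(d) = (-11*d**2/5 + 20*d/13 + 37/21)/(d + 9/7)**2.
Simple pole: residue = g(a) at a = 9/4, which is -904141/1911195.
List the singular points by increasing real part (a conjugate pair: the negative imaginary part first).


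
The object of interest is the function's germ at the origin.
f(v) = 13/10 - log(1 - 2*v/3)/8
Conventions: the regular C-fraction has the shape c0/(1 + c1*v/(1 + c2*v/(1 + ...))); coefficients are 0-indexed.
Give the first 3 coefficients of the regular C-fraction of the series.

Taylor coefficients (expand at 0): a_0 = 13/10, a_1 = 1/12, a_2 = 1/36.
c0 = a_0 = 13/10. Peel one level at a time: if S = 1 + c*v/S' with S'(0) = 1, then c is the v-coefficient of S and S' = c*v/(S - 1).
S_1 = c0/f = 1 + (-5/78)*v + (-35/2028)*v^2 + ...; c1 = -5/78.
S_2 = c1*v/(S_1 - 1) = 1 + (-7/26)*v + ...; c2 = -7/26.

The regular C-fraction coefficients are [13/10, -5/78, -7/26].


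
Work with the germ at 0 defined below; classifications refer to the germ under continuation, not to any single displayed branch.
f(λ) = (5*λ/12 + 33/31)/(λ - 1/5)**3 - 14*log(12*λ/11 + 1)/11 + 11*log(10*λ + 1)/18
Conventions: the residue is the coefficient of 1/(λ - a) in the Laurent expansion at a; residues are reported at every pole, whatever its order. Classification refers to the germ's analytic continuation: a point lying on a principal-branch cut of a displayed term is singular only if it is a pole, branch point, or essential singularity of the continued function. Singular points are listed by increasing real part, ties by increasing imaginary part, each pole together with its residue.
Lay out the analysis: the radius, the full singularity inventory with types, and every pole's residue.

Denominator factor (λ - 1/5)^3: pole of order 3 at 1/5, modulus 1/5.
Branch term (11/18)*log(1 - λ/(-1/10)): its argument vanishes at λ = -1/10, a logarithmic branch point, modulus 1/10.
Branch term (-14/11)*log(1 - λ/(-11/12)): its argument vanishes at λ = -11/12, a logarithmic branch point, modulus 11/12.
The radius of convergence is the smallest modulus among the singular points: 1/10.
The branch terms are analytic at 1/5 and contribute nothing to the residue; only the rational part matters.
At the order-3 pole 1/5 set g(λ) = (λ - (1/5))^3*(rational part) = 5*λ/12 + 33/31.
Order-3 pole: residue = g''(a)/2; g''(1/5) = 0, so the residue is 0.
List the singular points by increasing real part (a conjugate pair: the negative imaginary part first).

Radius of convergence at 0: 1/10.
At -11/12: a logarithmic branch point.
At -1/10: a logarithmic branch point.
At 1/5: a pole of order 3; residue 0.


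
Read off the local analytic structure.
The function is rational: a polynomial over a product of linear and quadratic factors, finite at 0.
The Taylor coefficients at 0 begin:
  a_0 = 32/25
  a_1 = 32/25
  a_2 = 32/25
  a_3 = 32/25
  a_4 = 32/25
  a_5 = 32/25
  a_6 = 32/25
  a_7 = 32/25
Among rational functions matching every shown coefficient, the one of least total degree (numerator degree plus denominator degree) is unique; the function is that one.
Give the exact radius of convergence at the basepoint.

The radius of convergence is 1.

No rational of total degree below 1 reproduces all 8 coefficients; solving the [0/1] Pade equations on them gives f(z) = -32/(25*(z - 1)), whose expansion matches every shown term.
Denominator factor (z - 1): pole of order 1 at 1, modulus 1.
The radius of convergence is the smallest modulus among the singular points: 1.


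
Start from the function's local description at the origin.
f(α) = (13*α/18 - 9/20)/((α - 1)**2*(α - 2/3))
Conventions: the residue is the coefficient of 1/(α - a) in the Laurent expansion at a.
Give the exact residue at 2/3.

At the order-1 pole 2/3 set g(α) = (α - (2/3))*f(α) = (13*α/18 - 9/20)/(α - 1)**2.
Simple pole: residue = g(a) at a = 2/3, which is 17/60.

The residue is 17/60.


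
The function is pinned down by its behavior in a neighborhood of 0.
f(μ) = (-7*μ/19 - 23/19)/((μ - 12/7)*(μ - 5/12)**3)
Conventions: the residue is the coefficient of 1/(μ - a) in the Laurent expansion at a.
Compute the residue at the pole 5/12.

At the order-3 pole 5/12 set g(μ) = (μ - (5/12))^3*f(μ) = (-7*μ/19 - 23/19)/(μ - 12/7).
Order-3 pole: residue = g''(a)/2; g''(5/12) = 41489280/24605551, so the residue is 20744640/24605551.

The residue is 20744640/24605551.


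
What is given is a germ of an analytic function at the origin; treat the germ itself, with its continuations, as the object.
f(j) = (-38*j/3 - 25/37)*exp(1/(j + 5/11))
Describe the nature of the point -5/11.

The point is an essential singularity.

The exponent 1/(j - (-5/11)) has a pole at -5/11, so exp(1/(j - (-5/11))) takes every nonzero value near it: an essential singularity (not a pole of any order).


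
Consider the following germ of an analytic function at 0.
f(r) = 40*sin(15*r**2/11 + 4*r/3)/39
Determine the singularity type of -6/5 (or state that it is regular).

The point is a regular point.

There is no denominator, hence no pole anywhere.
The factor sin(15*r**2/11 + 4*r/3) is entire.
So the germ continues analytically to -6/5.


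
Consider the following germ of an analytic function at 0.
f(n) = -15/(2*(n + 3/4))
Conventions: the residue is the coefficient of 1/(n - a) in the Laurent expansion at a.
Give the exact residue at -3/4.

At the order-1 pole -3/4 set g(n) = (n - (-3/4))*f(n) = -15/2.
Simple pole: residue = g(a) at a = -3/4, which is -15/2.

The residue is -15/2.


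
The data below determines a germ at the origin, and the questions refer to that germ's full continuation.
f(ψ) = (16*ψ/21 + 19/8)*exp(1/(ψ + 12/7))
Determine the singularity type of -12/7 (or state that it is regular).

The exponent 1/(ψ - (-12/7)) has a pole at -12/7, so exp(1/(ψ - (-12/7))) takes every nonzero value near it: an essential singularity (not a pole of any order).

The point is an essential singularity.


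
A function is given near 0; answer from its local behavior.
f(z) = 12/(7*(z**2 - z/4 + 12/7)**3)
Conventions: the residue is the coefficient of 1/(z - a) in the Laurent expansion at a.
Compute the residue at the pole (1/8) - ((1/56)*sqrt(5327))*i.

The factor z**2 - z/4 + 12/7 splits as (z - a)(z - a') with a = (1/8) - ((1/56)*sqrt(5327))*i, a' = (1/8) + ((1/56)*sqrt(5327))*i. At the order-3 pole a set g(z) = (z - a)^3*f(z) = [12/7] / (z - a')^3.
Order-3 pole: residue = g''(a)/2; g''((1/8) - ((1/56)*sqrt(5327))*i) = ((1032192/440711081)*sqrt(5327))*i, so the residue is ((516096/440711081)*sqrt(5327))*i.

The residue is ((516096/440711081)*sqrt(5327))*i.


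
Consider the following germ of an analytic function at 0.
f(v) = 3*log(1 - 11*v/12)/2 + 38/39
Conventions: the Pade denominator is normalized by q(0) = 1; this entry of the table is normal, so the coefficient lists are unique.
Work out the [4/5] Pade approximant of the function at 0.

Taylor coefficients needed (expand at 0): a_0 = 38/39, a_1 = -11/8, a_2 = -121/192, a_3 = -1331/3456, a_4 = -14641/55296, a_5 = -161051/829440, a_6 = -1771561/11943936, a_7 = -19487171/167215104, a_8 = -214358881/2293235712, a_9 = -2357947691/30958682112.
Write the denominator as Q(v) = 1 + q1*v + q2*v^2 + q3*v^3 + q4*v^4 + q5*v^5. Requiring Q*f - P = O(v^10) with deg P <= 4 kills the coefficients of v^5..v^9 in Q*f:
  v^5: a_5 + q1*a_4 + q2*a_3 + q3*a_2 + q4*a_1 + q5*a_0 = 0, i.e. -161051/829440 + (-14641/55296)*q1 + (-1331/3456)*q2 + (-121/192)*q3 + (-11/8)*q4 + (38/39)*q5 = 0.
  v^6: a_6 + q1*a_5 + q2*a_4 + q3*a_3 + q4*a_2 + q5*a_1 = 0, i.e. -1771561/11943936 + (-161051/829440)*q1 + (-14641/55296)*q2 + (-1331/3456)*q3 + (-121/192)*q4 + (-11/8)*q5 = 0.
  v^7: a_7 + q1*a_6 + q2*a_5 + q3*a_4 + q4*a_3 + q5*a_2 = 0, i.e. -19487171/167215104 + (-1771561/11943936)*q1 + (-161051/829440)*q2 + (-14641/55296)*q3 + (-1331/3456)*q4 + (-121/192)*q5 = 0.
  v^8: a_8 + q1*a_7 + q2*a_6 + q3*a_5 + q4*a_4 + q5*a_3 = 0, i.e. -214358881/2293235712 + (-19487171/167215104)*q1 + (-1771561/11943936)*q2 + (-161051/829440)*q3 + (-14641/55296)*q4 + (-1331/3456)*q5 = 0.
  v^9: a_9 + q1*a_8 + q2*a_7 + q3*a_6 + q4*a_5 + q5*a_4 = 0, i.e. -2357947691/30958682112 + (-214358881/2293235712)*q1 + (-19487171/167215104)*q2 + (-1771561/11943936)*q3 + (-161051/829440)*q4 + (-14641/55296)*q5 = 0.
Solving this linear system: q1 = -122683/60858, q2 = 662959/486864, q3 = -1758251/5112072, q4 = 68798059/2944553472, q5 = 2093663/9815178240.
The numerator is Q*f truncated at degree 4: P0 = a_0 = 38/39; P1 = a_1 + q1*a_0 = -31701857/9493848; P2 = a_2 + q1*a_1 + q2*a_0 = 263428979/75950784; P3 = a_3 + q1*a_2 + q2*a_1 + q3*a_0 = -4217557003/3189932928; P4 = a_4 + q1*a_3 + q2*a_2 + q3*a_1 + q4*a_0 = 68504492309/459350341632.

The Pade approximant has numerator coefficients [38/39, -31701857/9493848, 263428979/75950784, -4217557003/3189932928, 68504492309/459350341632]; denominator coefficients [1, -122683/60858, 662959/486864, -1758251/5112072, 68798059/2944553472, 2093663/9815178240].


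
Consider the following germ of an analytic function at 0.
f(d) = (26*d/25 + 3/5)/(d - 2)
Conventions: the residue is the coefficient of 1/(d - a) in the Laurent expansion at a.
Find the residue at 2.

The residue is 67/25.

At the order-1 pole 2 set g(d) = (d - (2))*f(d) = 26*d/25 + 3/5.
Simple pole: residue = g(a) at a = 2, which is 67/25.


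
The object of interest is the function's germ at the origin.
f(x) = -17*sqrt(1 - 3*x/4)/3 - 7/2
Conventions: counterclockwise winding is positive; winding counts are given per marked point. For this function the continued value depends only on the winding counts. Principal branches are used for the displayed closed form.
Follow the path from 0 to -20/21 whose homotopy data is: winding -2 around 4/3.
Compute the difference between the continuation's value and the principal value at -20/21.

The rational part is single-valued and drops out of the difference; each branch term changes only by its own monodromy.
(-17/3)*sqrt(1 - x/(4/3)): winding -2 is even, the square root returns to the same sheet, contribution 0.
Summing the contributions at x = -20/21 gives 0.

Continued minus principal equals 0.


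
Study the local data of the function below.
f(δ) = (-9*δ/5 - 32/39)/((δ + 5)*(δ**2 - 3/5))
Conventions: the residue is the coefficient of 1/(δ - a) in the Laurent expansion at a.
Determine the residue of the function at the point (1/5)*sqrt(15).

The factor δ**2 - 3/5 splits as (δ - a)(δ - a') with a = (1/5)*sqrt(15), a' = -(1/5)*sqrt(15). At the order-1 pole a set g(δ) = (δ - a)*f(δ) = [(-9*δ/5 - 32/39)/(δ + 5)] / (δ - a').
Simple pole: residue = g(a) at a = (1/5)*sqrt(15), which is -1595/9516 - (2947/142740)*sqrt(15).

The residue is -1595/9516 - (2947/142740)*sqrt(15).


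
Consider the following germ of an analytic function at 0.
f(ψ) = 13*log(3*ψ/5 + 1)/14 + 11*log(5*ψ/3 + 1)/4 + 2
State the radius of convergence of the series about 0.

Branch term (11/4)*log(1 - ψ/(-3/5)): its argument vanishes at ψ = -3/5, a logarithmic branch point, modulus 3/5.
Branch term (13/14)*log(1 - ψ/(-5/3)): its argument vanishes at ψ = -5/3, a logarithmic branch point, modulus 5/3.
The radius of convergence is the smallest modulus among the singular points: 3/5.

The radius of convergence is 3/5.


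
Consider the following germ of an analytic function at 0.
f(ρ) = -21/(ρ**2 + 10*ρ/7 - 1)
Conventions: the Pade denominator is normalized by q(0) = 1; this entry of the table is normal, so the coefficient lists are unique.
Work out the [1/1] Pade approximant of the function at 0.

The Pade approximant has numerator coefficients [21, -147/10]; denominator coefficients [1, -149/70].

Taylor coefficients needed (expand at 0): a_0 = 21, a_1 = 30, a_2 = 447/7.
Write the denominator as Q(ρ) = 1 + q1*ρ. Requiring Q*f - P = O(ρ^3) with deg P <= 1 kills the coefficients of ρ^2..ρ^2 in Q*f:
  ρ^2: a_2 + q1*a_1 = 0, i.e. 447/7 + (30)*q1 = 0.
Solving this linear system: q1 = -149/70.
The numerator is Q*f truncated at degree 1: P0 = a_0 = 21; P1 = a_1 + q1*a_0 = -147/10.


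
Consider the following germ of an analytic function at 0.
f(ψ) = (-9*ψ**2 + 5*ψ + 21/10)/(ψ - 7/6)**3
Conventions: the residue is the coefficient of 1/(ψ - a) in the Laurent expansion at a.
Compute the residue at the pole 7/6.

The residue is -9.

At the order-3 pole 7/6 set g(ψ) = (ψ - (7/6))^3*f(ψ) = -9*ψ**2 + 5*ψ + 21/10.
Order-3 pole: residue = g''(a)/2; g''(7/6) = -18, so the residue is -9.


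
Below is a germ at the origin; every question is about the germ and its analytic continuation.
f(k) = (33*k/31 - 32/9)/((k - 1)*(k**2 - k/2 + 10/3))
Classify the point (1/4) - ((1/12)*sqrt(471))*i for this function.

The point is a pole of order 1.

The denominator factor k**2 - k/2 + 10/3 vanishes at (1/4) - ((1/12)*sqrt(471))*i and appears to the power 1; the numerator there equals (-3671/1116) - ((11/124)*sqrt(471))*i, nonzero, and no other factor vanishes.
Hence a pole whose order is the multiplicity, 1.


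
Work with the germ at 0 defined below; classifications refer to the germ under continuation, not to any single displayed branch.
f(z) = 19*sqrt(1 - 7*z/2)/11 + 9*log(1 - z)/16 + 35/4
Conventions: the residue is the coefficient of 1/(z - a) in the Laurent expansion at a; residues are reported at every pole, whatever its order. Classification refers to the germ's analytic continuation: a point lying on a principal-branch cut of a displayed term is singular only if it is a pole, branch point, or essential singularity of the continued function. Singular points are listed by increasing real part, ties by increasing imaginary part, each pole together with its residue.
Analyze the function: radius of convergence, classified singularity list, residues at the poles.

Branch term (19/11)*sqrt(1 - z/(2/7)): its argument vanishes at z = 2/7, a square-root branch point, modulus 2/7.
Branch term (9/16)*log(1 - z/(1)): its argument vanishes at z = 1, a logarithmic branch point, modulus 1.
The radius of convergence is the smallest modulus among the singular points: 2/7.
List the singular points by increasing real part (a conjugate pair: the negative imaginary part first).

Radius of convergence at 0: 2/7.
At 2/7: an algebraic (square-root) branch point.
At 1: a logarithmic branch point.


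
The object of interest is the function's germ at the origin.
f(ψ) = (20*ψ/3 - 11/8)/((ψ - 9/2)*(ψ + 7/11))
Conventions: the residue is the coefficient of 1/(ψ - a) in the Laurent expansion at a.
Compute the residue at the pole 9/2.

At the order-1 pole 9/2 set g(ψ) = (ψ - (9/2))*f(ψ) = (20*ψ/3 - 11/8)/(ψ + 7/11).
Simple pole: residue = g(a) at a = 9/2, which is 2519/452.

The residue is 2519/452.


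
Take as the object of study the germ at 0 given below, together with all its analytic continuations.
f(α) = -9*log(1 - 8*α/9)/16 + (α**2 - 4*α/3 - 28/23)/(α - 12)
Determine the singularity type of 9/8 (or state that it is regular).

The term (-9/16)*log(1 - α/(9/8)) has argument 1 - 9/8/(9/8) = 0 at 9/8: a logarithmic (infinitely-sheeted) branch point; the remaining terms are analytic or single-valued there.

The point is a logarithmic branch point.


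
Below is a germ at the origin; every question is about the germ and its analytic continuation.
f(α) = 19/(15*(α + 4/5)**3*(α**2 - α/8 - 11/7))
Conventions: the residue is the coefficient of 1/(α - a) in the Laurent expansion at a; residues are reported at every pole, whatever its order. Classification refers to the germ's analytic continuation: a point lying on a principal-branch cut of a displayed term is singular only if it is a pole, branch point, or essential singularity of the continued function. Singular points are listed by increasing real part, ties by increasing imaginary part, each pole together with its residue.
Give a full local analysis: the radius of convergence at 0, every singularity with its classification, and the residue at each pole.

Radius of convergence at 0: 4/5.
At 1/16 - (1/112)*sqrt(19761): a pole of order 1; residue 1654037875/394274736 + (1214652425/41223614064)*sqrt(19761).
At -4/5: a pole of order 3; residue -1654037875/197137368.
At 1/16 + (1/112)*sqrt(19761): a pole of order 1; residue 1654037875/394274736 - (1214652425/41223614064)*sqrt(19761).

Denominator factor (α**2 - α/8 - 11/7): discriminant 2823/448, real irrational roots 1/16 + (1/112)*sqrt(19761) and 1/16 - (1/112)*sqrt(19761); poles of order 1, moduli 1/16 + (1/112)*sqrt(19761) and -1/16 + (1/112)*sqrt(19761).
Denominator factor (α + 4/5)^3: pole of order 3 at -4/5, modulus 4/5.
The radius of convergence is the smallest modulus among the singular points: 4/5.
The factor α**2 - α/8 - 11/7 splits as (α - a)(α - a') with a = 1/16 - (1/112)*sqrt(19761), a' = 1/16 + (1/112)*sqrt(19761). At the order-1 pole a set g(α) = (α - a)*f(α) = [19/(15*(α + 4/5)**3)] / (α - a').
Simple pole: residue = g(a) at a = 1/16 - (1/112)*sqrt(19761), which is 1654037875/394274736 + (1214652425/41223614064)*sqrt(19761).
At the order-3 pole -4/5 set g(α) = (α - (-4/5))^3*f(α) = 19/(15*(α**2 - α/8 - 11/7)).
Order-3 pole: residue = g''(a)/2; g''(-4/5) = -1654037875/98568684, so the residue is -1654037875/197137368.
The factor α**2 - α/8 - 11/7 splits as (α - a)(α - a') with a = 1/16 + (1/112)*sqrt(19761), a' = 1/16 - (1/112)*sqrt(19761). At the order-1 pole a set g(α) = (α - a)*f(α) = [19/(15*(α + 4/5)**3)] / (α - a').
Simple pole: residue = g(a) at a = 1/16 + (1/112)*sqrt(19761), which is 1654037875/394274736 - (1214652425/41223614064)*sqrt(19761).
List the singular points by increasing real part (a conjugate pair: the negative imaginary part first).


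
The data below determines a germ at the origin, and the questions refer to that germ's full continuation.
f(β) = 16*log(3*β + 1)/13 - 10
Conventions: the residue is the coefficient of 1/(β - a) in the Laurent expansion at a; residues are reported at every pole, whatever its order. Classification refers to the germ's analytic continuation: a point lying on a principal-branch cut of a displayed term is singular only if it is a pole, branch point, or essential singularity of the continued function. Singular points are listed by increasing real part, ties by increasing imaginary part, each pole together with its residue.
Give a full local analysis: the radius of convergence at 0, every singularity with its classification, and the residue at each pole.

Radius of convergence at 0: 1/3.
At -1/3: a logarithmic branch point.

Branch term (16/13)*log(1 - β/(-1/3)): its argument vanishes at β = -1/3, a logarithmic branch point, modulus 1/3.
The radius of convergence is the smallest modulus among the singular points: 1/3.


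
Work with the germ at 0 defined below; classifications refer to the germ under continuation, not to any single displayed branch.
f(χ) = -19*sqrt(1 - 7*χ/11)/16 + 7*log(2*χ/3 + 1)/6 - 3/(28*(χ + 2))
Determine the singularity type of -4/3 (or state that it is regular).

Denominator factors: χ + 2 = 2/3 at χ = -4/3 — none vanishes.
Branch term sqrt(1 - χ/(11/7)): argument at -4/3 is 61/33, nonzero, so -4/3 is not its branch point (a point on a principal cut is still regular for the continued germ).
Branch term log(1 - χ/(-3/2)): argument at -4/3 is 1/9, nonzero, so -4/3 is not its branch point (a point on a principal cut is still regular for the continued germ).
So the germ continues analytically to -4/3.

The point is a regular point.


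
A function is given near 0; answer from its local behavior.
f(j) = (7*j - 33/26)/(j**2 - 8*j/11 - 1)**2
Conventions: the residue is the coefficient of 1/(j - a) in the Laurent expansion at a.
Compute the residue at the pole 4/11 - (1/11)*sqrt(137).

The factor j**2 - 8*j/11 - 1 splits as (j - a)(j - a') with a = 4/11 - (1/11)*sqrt(137), a' = 4/11 + (1/11)*sqrt(137). At the order-2 pole a set g(j) = (j - a)^2*f(j) = [7*j - 33/26] / (j - a')^2.
Order-2 pole: residue = g'(a); g'(4/11 - (1/11)*sqrt(137)) = (44165/1951976)*sqrt(137), so the residue is (44165/1951976)*sqrt(137).

The residue is (44165/1951976)*sqrt(137).


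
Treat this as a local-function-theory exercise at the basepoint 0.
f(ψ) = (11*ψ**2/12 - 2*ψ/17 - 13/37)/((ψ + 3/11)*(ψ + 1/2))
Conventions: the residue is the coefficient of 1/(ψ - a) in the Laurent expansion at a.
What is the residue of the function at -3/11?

The residue is -6949/6290.

At the order-1 pole -3/11 set g(ψ) = (ψ - (-3/11))*f(ψ) = (11*ψ**2/12 - 2*ψ/17 - 13/37)/(ψ + 1/2).
Simple pole: residue = g(a) at a = -3/11, which is -6949/6290.


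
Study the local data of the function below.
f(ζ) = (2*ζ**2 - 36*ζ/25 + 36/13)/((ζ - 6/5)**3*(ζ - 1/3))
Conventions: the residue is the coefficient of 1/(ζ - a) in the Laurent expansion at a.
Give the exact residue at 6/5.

The residue is 110190/28561.

At the order-3 pole 6/5 set g(ζ) = (ζ - (6/5))^3*f(ζ) = (2*ζ**2 - 36*ζ/25 + 36/13)/(ζ - 1/3).
Order-3 pole: residue = g''(a)/2; g''(6/5) = 220380/28561, so the residue is 110190/28561.


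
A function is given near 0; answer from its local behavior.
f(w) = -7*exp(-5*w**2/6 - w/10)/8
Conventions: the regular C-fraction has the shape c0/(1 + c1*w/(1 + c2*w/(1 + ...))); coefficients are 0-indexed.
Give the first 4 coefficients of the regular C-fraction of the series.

The regular C-fraction coefficients are [-7/8, 1/10, -503/60, 250003/30180].

Taylor coefficients (expand at 0): a_0 = -7/8, a_1 = 7/80, a_2 = 3479/4800, a_3 = -3493/48000.
c0 = a_0 = -7/8. Peel one level at a time: if S = 1 + c*w/S' with S'(0) = 1, then c is the w-coefficient of S and S' = c*w/(S - 1).
S_1 = c0/f = 1 + (1/10)*w + (503/600)*w^2 + ...; c1 = 1/10.
S_2 = c1*w/(S_1 - 1) = 1 + (-503/60)*w + (250003/3600)*w^2 + ...; c2 = -503/60.
S_3 = c2*w/(S_2 - 1) = 1 + (250003/30180)*w + ...; c3 = 250003/30180.


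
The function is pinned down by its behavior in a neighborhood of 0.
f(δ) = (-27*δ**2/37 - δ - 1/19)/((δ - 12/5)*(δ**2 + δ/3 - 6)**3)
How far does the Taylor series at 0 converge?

The radius of convergence is -1/6 + (1/6)*sqrt(217).

Denominator factor (δ**2 + δ/3 - 6)^3: discriminant 217/9, real irrational roots -1/6 + (1/6)*sqrt(217) and -1/6 - (1/6)*sqrt(217); poles of order 3, moduli -1/6 + (1/6)*sqrt(217) and 1/6 + (1/6)*sqrt(217).
Denominator factor (δ - 12/5): pole of order 1 at 12/5, modulus 12/5.
The radius of convergence is the smallest modulus among the singular points: -1/6 + (1/6)*sqrt(217).


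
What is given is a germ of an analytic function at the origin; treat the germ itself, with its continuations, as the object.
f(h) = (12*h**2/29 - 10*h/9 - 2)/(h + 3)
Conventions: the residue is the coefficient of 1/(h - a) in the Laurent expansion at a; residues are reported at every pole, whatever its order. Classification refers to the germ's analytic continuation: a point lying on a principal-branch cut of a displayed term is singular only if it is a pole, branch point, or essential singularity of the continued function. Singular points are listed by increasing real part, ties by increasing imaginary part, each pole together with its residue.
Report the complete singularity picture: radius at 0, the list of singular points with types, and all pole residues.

Denominator factor (h + 3): pole of order 1 at -3, modulus 3.
The radius of convergence is the smallest modulus among the singular points: 3.
At the order-1 pole -3 set g(h) = (h - (-3))*f(h) = 12*h**2/29 - 10*h/9 - 2.
Simple pole: residue = g(a) at a = -3, which is 440/87.

Radius of convergence at 0: 3.
At -3: a pole of order 1; residue 440/87.


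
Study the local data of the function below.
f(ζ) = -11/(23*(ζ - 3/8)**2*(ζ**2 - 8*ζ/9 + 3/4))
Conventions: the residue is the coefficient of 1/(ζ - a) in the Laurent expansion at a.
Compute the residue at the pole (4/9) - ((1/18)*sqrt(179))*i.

The factor ζ**2 - 8*ζ/9 + 3/4 splits as (ζ - a)(ζ - a') with a = (4/9) - ((1/18)*sqrt(179))*i, a' = (4/9) + ((1/18)*sqrt(179))*i. At the order-1 pole a set g(ζ) = (ζ - a)*f(ζ) = [-11/(23*(ζ - 3/8)**2)] / (ζ - a').
Simple pole: residue = g(a) at a = (4/9) - ((1/18)*sqrt(179))*i, which is (28160/263327) + ((1998656/47135533)*sqrt(179))*i.

The residue is (28160/263327) + ((1998656/47135533)*sqrt(179))*i.


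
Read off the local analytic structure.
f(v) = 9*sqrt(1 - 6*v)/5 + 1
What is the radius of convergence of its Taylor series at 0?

Branch term (9/5)*sqrt(1 - v/(1/6)): its argument vanishes at v = 1/6, a square-root branch point, modulus 1/6.
The radius of convergence is the smallest modulus among the singular points: 1/6.

The radius of convergence is 1/6.


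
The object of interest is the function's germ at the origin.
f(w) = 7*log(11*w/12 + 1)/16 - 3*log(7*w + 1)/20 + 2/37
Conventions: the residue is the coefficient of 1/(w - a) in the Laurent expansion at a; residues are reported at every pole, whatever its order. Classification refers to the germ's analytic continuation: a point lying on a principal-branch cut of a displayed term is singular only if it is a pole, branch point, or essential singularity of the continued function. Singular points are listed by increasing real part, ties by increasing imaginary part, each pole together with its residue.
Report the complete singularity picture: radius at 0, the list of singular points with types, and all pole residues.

Branch term (-3/20)*log(1 - w/(-1/7)): its argument vanishes at w = -1/7, a logarithmic branch point, modulus 1/7.
Branch term (7/16)*log(1 - w/(-12/11)): its argument vanishes at w = -12/11, a logarithmic branch point, modulus 12/11.
The radius of convergence is the smallest modulus among the singular points: 1/7.
List the singular points by increasing real part (a conjugate pair: the negative imaginary part first).

Radius of convergence at 0: 1/7.
At -12/11: a logarithmic branch point.
At -1/7: a logarithmic branch point.
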